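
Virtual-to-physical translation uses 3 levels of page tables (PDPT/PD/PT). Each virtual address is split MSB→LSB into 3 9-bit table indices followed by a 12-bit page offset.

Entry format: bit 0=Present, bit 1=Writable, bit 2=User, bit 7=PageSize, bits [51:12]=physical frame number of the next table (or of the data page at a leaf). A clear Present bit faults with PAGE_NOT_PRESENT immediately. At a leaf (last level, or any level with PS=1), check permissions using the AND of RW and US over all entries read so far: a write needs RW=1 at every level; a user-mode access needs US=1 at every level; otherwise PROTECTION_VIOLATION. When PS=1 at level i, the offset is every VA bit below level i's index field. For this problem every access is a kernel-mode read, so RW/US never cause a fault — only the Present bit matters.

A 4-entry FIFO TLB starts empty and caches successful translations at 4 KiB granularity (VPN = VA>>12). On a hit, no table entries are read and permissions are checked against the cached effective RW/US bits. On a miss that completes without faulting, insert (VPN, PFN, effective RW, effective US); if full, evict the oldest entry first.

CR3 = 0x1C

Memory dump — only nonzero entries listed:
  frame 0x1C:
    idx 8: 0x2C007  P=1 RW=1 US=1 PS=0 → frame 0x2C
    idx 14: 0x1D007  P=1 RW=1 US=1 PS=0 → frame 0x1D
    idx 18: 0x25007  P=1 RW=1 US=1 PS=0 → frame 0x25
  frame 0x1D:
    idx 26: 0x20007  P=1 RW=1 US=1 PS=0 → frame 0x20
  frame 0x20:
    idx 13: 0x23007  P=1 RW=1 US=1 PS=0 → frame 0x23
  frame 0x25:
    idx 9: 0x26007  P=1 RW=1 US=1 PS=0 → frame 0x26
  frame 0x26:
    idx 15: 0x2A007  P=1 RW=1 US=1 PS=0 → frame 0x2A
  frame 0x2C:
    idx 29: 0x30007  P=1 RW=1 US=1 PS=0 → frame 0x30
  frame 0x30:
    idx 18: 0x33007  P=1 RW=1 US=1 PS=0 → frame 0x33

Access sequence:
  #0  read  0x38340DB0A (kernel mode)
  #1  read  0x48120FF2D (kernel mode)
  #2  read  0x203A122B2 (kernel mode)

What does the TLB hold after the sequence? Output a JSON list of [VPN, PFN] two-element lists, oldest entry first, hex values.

Trace:
#0 VA=0x38340DB0A (r,kernel):
  lvl0: tbl 0x1C, slot 14 ⇒ 0x1D007 (P1/RW1/US1/PS0)
  lvl1: tbl 0x1D, slot 26 ⇒ 0x20007 (P1/RW1/US1/PS0)
  lvl2: tbl 0x20, slot 13 ⇒ 0x23007 (P1/RW1/US1/PS0)
  → PA=0x23B0A  (3 entries read)
#1 VA=0x48120FF2D (r,kernel):
  lvl0: tbl 0x1C, slot 18 ⇒ 0x25007 (P1/RW1/US1/PS0)
  lvl1: tbl 0x25, slot 9 ⇒ 0x26007 (P1/RW1/US1/PS0)
  lvl2: tbl 0x26, slot 15 ⇒ 0x2A007 (P1/RW1/US1/PS0)
  → PA=0x2AF2D  (3 entries read)
#2 VA=0x203A122B2 (r,kernel):
  lvl0: tbl 0x1C, slot 8 ⇒ 0x2C007 (P1/RW1/US1/PS0)
  lvl1: tbl 0x2C, slot 29 ⇒ 0x30007 (P1/RW1/US1/PS0)
  lvl2: tbl 0x30, slot 18 ⇒ 0x33007 (P1/RW1/US1/PS0)
  → PA=0x332B2  (3 entries read)

TLB: [["0x38340D", "0x23"], ["0x48120F", "0x2A"], ["0x203A12", "0x33"]]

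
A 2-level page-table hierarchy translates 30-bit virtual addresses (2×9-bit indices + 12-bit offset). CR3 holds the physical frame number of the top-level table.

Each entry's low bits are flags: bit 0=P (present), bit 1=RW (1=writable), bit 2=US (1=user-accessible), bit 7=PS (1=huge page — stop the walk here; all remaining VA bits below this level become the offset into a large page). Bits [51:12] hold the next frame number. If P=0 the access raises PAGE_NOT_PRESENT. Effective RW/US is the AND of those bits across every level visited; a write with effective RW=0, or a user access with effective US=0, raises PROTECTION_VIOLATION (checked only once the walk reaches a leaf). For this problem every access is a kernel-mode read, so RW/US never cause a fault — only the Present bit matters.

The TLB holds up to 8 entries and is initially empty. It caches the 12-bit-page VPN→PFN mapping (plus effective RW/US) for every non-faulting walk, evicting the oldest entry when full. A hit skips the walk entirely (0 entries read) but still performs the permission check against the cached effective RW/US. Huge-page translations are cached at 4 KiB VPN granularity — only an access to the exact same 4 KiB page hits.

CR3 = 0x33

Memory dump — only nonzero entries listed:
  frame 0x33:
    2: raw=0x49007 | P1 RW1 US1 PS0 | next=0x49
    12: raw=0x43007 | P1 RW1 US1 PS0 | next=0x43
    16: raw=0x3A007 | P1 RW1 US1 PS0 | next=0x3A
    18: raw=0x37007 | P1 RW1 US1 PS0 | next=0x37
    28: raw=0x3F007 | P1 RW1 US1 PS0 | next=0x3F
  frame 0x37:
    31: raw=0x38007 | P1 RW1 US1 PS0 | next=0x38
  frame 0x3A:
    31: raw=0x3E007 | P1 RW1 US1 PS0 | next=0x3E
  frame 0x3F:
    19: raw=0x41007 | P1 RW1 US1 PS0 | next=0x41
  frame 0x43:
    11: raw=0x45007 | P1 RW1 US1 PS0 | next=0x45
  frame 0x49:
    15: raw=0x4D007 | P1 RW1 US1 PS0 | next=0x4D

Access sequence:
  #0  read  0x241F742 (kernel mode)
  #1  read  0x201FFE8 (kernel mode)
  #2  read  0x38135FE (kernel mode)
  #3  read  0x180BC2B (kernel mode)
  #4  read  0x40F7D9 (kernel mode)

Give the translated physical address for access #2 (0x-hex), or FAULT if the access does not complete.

Per-access translation:
#0 VA=0x241F742 (r,kernel):
  L0: frame=0x33 idx=18 entry=0x37007 [P=1 RW=1 US=1 PS=0]
  L1: frame=0x37 idx=31 entry=0x38007 [P=1 RW=1 US=1 PS=0]
  ⇒ phys 0x38742  [2 reads]
#1 VA=0x201FFE8 (r,kernel):
  L0: frame=0x33 idx=16 entry=0x3A007 [P=1 RW=1 US=1 PS=0]
  L1: frame=0x3A idx=31 entry=0x3E007 [P=1 RW=1 US=1 PS=0]
  ⇒ phys 0x3EFE8  [2 reads]
#2 VA=0x38135FE (r,kernel):
  L0: frame=0x33 idx=28 entry=0x3F007 [P=1 RW=1 US=1 PS=0]
  L1: frame=0x3F idx=19 entry=0x41007 [P=1 RW=1 US=1 PS=0]
  ⇒ phys 0x415FE  [2 reads]
#3 VA=0x180BC2B (r,kernel):
  L0: frame=0x33 idx=12 entry=0x43007 [P=1 RW=1 US=1 PS=0]
  L1: frame=0x43 idx=11 entry=0x45007 [P=1 RW=1 US=1 PS=0]
  ⇒ phys 0x45C2B  [2 reads]
#4 VA=0x40F7D9 (r,kernel):
  L0: frame=0x33 idx=2 entry=0x49007 [P=1 RW=1 US=1 PS=0]
  L1: frame=0x49 idx=15 entry=0x4D007 [P=1 RW=1 US=1 PS=0]
  ⇒ phys 0x4D7D9  [2 reads]

Access #2 PA: 0x415FE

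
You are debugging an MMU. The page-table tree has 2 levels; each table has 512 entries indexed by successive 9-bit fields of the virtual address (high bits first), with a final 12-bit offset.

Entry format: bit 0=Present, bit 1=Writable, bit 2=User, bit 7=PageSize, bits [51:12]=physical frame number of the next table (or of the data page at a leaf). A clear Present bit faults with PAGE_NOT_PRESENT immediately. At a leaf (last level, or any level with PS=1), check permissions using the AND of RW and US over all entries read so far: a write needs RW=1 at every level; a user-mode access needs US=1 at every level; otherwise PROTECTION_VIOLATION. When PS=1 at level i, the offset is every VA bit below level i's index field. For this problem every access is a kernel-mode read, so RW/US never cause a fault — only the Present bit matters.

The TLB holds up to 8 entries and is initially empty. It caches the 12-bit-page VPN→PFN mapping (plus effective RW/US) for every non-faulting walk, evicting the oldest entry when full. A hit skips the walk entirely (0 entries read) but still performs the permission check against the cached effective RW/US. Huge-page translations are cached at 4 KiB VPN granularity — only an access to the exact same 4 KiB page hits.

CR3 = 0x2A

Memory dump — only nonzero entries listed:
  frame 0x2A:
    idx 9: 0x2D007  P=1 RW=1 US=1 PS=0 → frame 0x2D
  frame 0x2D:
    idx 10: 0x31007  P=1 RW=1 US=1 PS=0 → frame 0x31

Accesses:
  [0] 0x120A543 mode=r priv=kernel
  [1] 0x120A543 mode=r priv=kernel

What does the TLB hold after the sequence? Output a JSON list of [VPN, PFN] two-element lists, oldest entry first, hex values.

Trace:
#0 VA=0x120A543 (r,kernel):
  lvl0: tbl 0x2A, slot 9 ⇒ 0x2D007 (P1/RW1/US1/PS0)
  lvl1: tbl 0x2D, slot 10 ⇒ 0x31007 (P1/RW1/US1/PS0)
  → PA=0x31543  (2 entries read)
#1 VA=0x120A543 (r,kernel):
  TLB hit vpn=0x120A → PA=0x31543

TLB: [["0x120A", "0x31"]]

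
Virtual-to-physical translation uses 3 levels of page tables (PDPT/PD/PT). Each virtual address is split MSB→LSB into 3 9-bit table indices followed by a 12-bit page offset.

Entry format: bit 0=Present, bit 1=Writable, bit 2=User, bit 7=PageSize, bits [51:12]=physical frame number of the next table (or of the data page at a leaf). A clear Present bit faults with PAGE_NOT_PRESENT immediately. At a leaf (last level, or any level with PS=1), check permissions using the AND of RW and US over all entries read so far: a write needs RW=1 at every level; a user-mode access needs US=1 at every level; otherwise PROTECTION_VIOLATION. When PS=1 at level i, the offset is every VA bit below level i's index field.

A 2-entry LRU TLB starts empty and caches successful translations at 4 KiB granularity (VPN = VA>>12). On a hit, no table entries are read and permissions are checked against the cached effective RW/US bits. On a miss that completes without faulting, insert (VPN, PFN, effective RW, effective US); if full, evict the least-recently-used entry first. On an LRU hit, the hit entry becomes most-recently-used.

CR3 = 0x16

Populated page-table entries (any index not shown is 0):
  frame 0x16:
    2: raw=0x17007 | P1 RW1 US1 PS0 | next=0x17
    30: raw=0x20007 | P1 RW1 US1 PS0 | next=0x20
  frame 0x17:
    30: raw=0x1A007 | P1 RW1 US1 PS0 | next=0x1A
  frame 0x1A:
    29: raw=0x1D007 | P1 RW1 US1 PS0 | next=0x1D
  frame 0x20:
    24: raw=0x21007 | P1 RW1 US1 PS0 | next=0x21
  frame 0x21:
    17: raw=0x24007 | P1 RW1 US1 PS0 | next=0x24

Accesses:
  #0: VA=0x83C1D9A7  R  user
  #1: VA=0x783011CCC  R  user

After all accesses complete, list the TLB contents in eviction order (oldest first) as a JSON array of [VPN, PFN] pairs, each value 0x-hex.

Per-access translation:
#0 VA=0x83C1D9A7 (r,user):
  L0: frame=0x16 idx=2 entry=0x17007 [P=1 RW=1 US=1 PS=0]
  L1: frame=0x17 idx=30 entry=0x1A007 [P=1 RW=1 US=1 PS=0]
  L2: frame=0x1A idx=29 entry=0x1D007 [P=1 RW=1 US=1 PS=0]
  ✓ 0x1D9A7  — 3 lookups
#1 VA=0x783011CCC (r,user):
  L0: frame=0x16 idx=30 entry=0x20007 [P=1 RW=1 US=1 PS=0]
  L1: frame=0x20 idx=24 entry=0x21007 [P=1 RW=1 US=1 PS=0]
  L2: frame=0x21 idx=17 entry=0x24007 [P=1 RW=1 US=1 PS=0]
  ✓ 0x24CCC  — 3 lookups

TLB: [["0x83C1D", "0x1D"], ["0x783011", "0x24"]]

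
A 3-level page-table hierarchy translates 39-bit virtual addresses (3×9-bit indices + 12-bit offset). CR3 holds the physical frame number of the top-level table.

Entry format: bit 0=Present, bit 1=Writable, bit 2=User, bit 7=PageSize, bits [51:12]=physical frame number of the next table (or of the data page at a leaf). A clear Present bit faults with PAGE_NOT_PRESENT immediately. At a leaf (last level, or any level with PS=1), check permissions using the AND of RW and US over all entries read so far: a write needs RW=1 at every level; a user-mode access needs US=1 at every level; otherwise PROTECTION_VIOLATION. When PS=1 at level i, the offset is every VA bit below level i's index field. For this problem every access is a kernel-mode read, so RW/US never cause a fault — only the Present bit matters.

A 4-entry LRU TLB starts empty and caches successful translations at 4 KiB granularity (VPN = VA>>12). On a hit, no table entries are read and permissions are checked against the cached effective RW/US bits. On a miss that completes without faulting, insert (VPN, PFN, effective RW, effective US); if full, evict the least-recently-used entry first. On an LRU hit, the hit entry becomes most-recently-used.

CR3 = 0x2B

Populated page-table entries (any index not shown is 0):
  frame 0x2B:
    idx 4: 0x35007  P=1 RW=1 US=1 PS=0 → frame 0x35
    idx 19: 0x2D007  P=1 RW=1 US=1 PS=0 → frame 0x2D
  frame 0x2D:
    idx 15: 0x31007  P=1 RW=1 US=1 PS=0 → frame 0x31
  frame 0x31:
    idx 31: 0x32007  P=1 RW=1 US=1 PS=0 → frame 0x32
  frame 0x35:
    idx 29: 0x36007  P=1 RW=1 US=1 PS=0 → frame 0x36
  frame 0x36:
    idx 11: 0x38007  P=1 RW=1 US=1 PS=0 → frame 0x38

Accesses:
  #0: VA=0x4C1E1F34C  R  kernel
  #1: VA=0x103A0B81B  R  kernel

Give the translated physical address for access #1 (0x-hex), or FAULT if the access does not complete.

Per-access translation:
#0 VA=0x4C1E1F34C (r,kernel):
  L0 @0x2B[19] → 0x2D007  P=1,RW=1,US=1,PS=0
  L1 @0x2D[15] → 0x31007  P=1,RW=1,US=1,PS=0
  L2 @0x31[31] → 0x32007  P=1,RW=1,US=1,PS=0
  ⇒ phys 0x3234C  [3 reads]
#1 VA=0x103A0B81B (r,kernel):
  L0 @0x2B[4] → 0x35007  P=1,RW=1,US=1,PS=0
  L1 @0x35[29] → 0x36007  P=1,RW=1,US=1,PS=0
  L2 @0x36[11] → 0x38007  P=1,RW=1,US=1,PS=0
  ⇒ phys 0x3881B  [3 reads]

Access #1 PA: 0x3881B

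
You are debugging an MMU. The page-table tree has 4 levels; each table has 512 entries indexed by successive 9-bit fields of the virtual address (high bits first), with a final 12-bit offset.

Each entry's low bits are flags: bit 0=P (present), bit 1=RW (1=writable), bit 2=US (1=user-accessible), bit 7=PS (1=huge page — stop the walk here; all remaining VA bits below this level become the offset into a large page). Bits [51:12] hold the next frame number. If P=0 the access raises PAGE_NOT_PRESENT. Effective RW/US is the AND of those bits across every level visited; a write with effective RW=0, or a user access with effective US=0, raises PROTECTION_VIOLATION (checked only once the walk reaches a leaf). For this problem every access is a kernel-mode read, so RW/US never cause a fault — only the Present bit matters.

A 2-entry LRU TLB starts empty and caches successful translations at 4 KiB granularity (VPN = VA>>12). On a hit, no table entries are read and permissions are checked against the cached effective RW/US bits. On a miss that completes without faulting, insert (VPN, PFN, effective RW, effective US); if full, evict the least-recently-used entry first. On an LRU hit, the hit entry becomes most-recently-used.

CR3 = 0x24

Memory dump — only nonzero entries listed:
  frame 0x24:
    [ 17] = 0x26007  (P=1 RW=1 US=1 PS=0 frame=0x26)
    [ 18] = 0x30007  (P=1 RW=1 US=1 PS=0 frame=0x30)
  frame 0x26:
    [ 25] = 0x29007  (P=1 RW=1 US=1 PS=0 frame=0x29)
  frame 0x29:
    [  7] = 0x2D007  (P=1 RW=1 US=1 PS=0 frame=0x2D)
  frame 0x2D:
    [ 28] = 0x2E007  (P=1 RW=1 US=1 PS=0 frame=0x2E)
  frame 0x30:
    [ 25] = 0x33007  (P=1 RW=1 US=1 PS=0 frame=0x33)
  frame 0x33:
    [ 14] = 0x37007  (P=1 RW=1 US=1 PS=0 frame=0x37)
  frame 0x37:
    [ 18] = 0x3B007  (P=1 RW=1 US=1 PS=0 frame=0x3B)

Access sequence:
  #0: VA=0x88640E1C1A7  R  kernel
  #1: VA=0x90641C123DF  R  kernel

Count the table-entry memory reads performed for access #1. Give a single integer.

Walk each access:
#0 VA=0x88640E1C1A7 (r,kernel):
  [0] read 0x24 idx=17: raw=0x26007 flags P=1 W=1 U=1 S=0
  [1] read 0x26 idx=25: raw=0x29007 flags P=1 W=1 U=1 S=0
  [2] read 0x29 idx=7: raw=0x2D007 flags P=1 W=1 U=1 S=0
  [3] read 0x2D idx=28: raw=0x2E007 flags P=1 W=1 U=1 S=0
  ✓ 0x2E1A7  — 4 lookups
#1 VA=0x90641C123DF (r,kernel):
  [0] read 0x24 idx=18: raw=0x30007 flags P=1 W=1 U=1 S=0
  [1] read 0x30 idx=25: raw=0x33007 flags P=1 W=1 U=1 S=0
  [2] read 0x33 idx=14: raw=0x37007 flags P=1 W=1 U=1 S=0
  [3] read 0x37 idx=18: raw=0x3B007 flags P=1 W=1 U=1 S=0
  ✓ 0x3B3DF  — 4 lookups

Entries read for #1: 4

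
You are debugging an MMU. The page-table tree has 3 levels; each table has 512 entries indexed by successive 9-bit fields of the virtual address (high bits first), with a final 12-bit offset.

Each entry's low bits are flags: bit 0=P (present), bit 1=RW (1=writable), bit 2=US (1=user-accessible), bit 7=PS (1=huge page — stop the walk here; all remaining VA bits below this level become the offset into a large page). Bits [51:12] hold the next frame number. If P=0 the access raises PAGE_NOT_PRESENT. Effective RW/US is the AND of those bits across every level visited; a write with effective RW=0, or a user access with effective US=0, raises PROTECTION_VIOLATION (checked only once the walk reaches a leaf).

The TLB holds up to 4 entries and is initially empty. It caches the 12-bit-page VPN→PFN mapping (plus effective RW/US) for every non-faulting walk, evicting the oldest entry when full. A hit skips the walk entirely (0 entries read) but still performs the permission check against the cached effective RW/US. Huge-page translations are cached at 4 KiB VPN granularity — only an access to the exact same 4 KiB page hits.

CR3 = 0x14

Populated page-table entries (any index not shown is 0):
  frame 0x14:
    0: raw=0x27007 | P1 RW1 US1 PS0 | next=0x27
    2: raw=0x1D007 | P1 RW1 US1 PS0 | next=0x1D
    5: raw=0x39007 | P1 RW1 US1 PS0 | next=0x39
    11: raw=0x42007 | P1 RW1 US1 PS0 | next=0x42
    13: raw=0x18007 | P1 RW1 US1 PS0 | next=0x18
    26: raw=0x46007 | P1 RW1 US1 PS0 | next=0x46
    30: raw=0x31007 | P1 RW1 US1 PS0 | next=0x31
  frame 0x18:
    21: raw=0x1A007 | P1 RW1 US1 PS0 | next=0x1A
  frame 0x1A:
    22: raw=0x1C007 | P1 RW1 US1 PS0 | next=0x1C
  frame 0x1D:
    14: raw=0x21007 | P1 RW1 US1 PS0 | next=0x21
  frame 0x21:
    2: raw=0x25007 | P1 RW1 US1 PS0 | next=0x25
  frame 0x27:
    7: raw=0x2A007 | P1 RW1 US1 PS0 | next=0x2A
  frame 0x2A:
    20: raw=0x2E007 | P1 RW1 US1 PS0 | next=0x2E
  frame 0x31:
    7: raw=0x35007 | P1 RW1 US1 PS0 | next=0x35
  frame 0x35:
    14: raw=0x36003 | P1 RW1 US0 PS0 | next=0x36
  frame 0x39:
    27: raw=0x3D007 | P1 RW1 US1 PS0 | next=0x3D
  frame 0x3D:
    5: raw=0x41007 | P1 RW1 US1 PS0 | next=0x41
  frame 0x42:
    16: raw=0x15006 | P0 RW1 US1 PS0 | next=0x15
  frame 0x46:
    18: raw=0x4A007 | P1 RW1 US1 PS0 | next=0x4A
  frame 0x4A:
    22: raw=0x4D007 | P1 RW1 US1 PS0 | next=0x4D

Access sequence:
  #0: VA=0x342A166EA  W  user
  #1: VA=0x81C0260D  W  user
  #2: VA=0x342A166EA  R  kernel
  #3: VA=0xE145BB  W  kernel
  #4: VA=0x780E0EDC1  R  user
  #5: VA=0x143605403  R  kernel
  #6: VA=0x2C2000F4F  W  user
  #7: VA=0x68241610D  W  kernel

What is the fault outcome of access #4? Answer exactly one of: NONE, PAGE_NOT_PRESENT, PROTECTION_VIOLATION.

Per-access translation:
#0 VA=0x342A166EA (w,user):
  L0 @0x14[13] → 0x18007  P=1,RW=1,US=1,PS=0
  L1 @0x18[21] → 0x1A007  P=1,RW=1,US=1,PS=0
  L2 @0x1A[22] → 0x1C007  P=1,RW=1,US=1,PS=0
  → PA=0x1C6EA  (3 entries read)
#1 VA=0x81C0260D (w,user):
  L0 @0x14[2] → 0x1D007  P=1,RW=1,US=1,PS=0
  L1 @0x1D[14] → 0x21007  P=1,RW=1,US=1,PS=0
  L2 @0x21[2] → 0x25007  P=1,RW=1,US=1,PS=0
  → PA=0x2560D  (3 entries read)
#2 VA=0x342A166EA (r,kernel):
  TLB hit vpn=0x342A16 → PA=0x1C6EA
#3 VA=0xE145BB (w,kernel):
  L0 @0x14[0] → 0x27007  P=1,RW=1,US=1,PS=0
  L1 @0x27[7] → 0x2A007  P=1,RW=1,US=1,PS=0
  L2 @0x2A[20] → 0x2E007  P=1,RW=1,US=1,PS=0
  → PA=0x2E5BB  (3 entries read)
#4 VA=0x780E0EDC1 (r,user):
  L0 @0x14[30] → 0x31007  P=1,RW=1,US=1,PS=0
  L1 @0x31[7] → 0x35007  P=1,RW=1,US=1,PS=0
  L2 @0x35[14] → 0x36003  P=1,RW=1,US=0,PS=0
  ⇒ fault: PROTECTION_VIOLATION  — 3 lookups
#5 VA=0x143605403 (r,kernel):
  L0 @0x14[5] → 0x39007  P=1,RW=1,US=1,PS=0
  L1 @0x39[27] → 0x3D007  P=1,RW=1,US=1,PS=0
  L2 @0x3D[5] → 0x41007  P=1,RW=1,US=1,PS=0
  → PA=0x41403  (3 entries read)
#6 VA=0x2C2000F4F (w,user):
  L0 @0x14[11] → 0x42007  P=1,RW=1,US=1,PS=0
  L1 @0x42[16] → 0x15006  P=0,RW=1,US=1,PS=0
  ⇒ fault: PAGE_NOT_PRESENT  — 2 lookups
#7 VA=0x68241610D (w,kernel):
  L0 @0x14[26] → 0x46007  P=1,RW=1,US=1,PS=0
  L1 @0x46[18] → 0x4A007  P=1,RW=1,US=1,PS=0
  L2 @0x4A[22] → 0x4D007  P=1,RW=1,US=1,PS=0
  → PA=0x4D10D  (3 entries read)

Access #4 fault: PROTECTION_VIOLATION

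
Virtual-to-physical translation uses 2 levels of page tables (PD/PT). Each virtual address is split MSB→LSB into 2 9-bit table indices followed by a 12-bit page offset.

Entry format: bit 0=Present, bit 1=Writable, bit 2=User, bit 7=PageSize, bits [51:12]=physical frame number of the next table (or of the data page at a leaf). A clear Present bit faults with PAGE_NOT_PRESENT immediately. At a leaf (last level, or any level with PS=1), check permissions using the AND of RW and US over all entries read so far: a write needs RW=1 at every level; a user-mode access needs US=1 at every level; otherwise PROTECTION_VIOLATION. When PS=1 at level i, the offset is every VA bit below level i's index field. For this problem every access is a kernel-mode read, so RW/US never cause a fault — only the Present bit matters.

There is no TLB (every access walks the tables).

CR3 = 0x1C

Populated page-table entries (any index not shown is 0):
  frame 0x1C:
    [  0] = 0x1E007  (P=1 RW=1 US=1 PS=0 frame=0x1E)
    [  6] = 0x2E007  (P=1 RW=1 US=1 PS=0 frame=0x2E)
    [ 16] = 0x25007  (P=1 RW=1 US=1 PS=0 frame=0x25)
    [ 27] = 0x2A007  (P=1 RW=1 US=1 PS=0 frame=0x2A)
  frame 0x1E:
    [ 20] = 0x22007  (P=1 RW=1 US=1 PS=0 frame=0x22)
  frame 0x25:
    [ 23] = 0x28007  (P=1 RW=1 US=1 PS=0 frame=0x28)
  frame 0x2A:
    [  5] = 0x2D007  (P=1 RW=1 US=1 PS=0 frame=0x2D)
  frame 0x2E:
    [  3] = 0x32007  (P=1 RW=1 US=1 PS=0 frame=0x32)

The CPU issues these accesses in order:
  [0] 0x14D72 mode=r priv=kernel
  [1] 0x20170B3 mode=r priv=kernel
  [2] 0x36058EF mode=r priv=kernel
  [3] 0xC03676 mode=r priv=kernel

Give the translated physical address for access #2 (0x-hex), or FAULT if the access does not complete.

Trace:
#0 VA=0x14D72 (r,kernel):
  lvl0: tbl 0x1C, slot 0 ⇒ 0x1E007 (P1/RW1/US1/PS0)
  lvl1: tbl 0x1E, slot 20 ⇒ 0x22007 (P1/RW1/US1/PS0)
  ✓ 0x22D72  — 2 lookups
#1 VA=0x20170B3 (r,kernel):
  lvl0: tbl 0x1C, slot 16 ⇒ 0x25007 (P1/RW1/US1/PS0)
  lvl1: tbl 0x25, slot 23 ⇒ 0x28007 (P1/RW1/US1/PS0)
  ✓ 0x280B3  — 2 lookups
#2 VA=0x36058EF (r,kernel):
  lvl0: tbl 0x1C, slot 27 ⇒ 0x2A007 (P1/RW1/US1/PS0)
  lvl1: tbl 0x2A, slot 5 ⇒ 0x2D007 (P1/RW1/US1/PS0)
  ✓ 0x2D8EF  — 2 lookups
#3 VA=0xC03676 (r,kernel):
  lvl0: tbl 0x1C, slot 6 ⇒ 0x2E007 (P1/RW1/US1/PS0)
  lvl1: tbl 0x2E, slot 3 ⇒ 0x32007 (P1/RW1/US1/PS0)
  ✓ 0x32676  — 2 lookups

Access #2 PA: 0x2D8EF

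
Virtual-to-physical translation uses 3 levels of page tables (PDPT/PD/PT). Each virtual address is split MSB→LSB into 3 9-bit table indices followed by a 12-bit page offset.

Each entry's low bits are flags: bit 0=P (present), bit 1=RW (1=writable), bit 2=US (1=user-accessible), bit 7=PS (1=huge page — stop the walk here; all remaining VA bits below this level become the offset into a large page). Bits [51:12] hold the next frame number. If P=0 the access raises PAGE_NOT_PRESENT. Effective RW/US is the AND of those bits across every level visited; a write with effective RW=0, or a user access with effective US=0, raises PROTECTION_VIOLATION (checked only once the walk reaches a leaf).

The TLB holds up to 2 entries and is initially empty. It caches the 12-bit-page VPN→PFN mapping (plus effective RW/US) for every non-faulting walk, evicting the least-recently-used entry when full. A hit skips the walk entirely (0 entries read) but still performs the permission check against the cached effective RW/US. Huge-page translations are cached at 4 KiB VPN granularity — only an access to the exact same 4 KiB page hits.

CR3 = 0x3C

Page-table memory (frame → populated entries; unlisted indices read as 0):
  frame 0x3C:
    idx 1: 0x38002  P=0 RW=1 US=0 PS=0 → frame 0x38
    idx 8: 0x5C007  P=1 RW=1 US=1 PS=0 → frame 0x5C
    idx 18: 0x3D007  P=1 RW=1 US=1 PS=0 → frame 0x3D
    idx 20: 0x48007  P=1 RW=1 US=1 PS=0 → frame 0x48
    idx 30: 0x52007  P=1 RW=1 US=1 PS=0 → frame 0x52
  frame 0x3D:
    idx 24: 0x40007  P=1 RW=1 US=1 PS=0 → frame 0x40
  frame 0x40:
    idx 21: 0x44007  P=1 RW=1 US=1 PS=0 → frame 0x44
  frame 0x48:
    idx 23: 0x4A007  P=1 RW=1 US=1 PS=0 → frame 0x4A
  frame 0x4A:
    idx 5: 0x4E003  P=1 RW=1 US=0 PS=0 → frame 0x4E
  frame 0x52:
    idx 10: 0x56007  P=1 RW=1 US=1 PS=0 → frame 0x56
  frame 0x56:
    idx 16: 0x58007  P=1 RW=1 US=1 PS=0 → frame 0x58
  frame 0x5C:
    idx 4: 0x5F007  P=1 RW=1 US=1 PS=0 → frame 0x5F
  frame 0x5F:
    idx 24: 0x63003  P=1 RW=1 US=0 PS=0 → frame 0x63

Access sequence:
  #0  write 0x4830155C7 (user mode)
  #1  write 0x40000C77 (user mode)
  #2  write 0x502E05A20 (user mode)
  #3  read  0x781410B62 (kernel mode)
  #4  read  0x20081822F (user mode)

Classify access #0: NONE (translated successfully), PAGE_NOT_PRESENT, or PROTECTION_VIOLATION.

Walk each access:
#0 VA=0x4830155C7 (w,user):
  L0: frame=0x3C idx=18 entry=0x3D007 [P=1 RW=1 US=1 PS=0]
  L1: frame=0x3D idx=24 entry=0x40007 [P=1 RW=1 US=1 PS=0]
  L2: frame=0x40 idx=21 entry=0x44007 [P=1 RW=1 US=1 PS=0]
  → PA=0x445C7  (3 entries read)
#1 VA=0x40000C77 (w,user):
  L0: frame=0x3C idx=1 entry=0x38002 [P=0 RW=1 US=0 PS=0]
  ✗ PAGE_NOT_PRESENT  [1 reads]
#2 VA=0x502E05A20 (w,user):
  L0: frame=0x3C idx=20 entry=0x48007 [P=1 RW=1 US=1 PS=0]
  L1: frame=0x48 idx=23 entry=0x4A007 [P=1 RW=1 US=1 PS=0]
  L2: frame=0x4A idx=5 entry=0x4E003 [P=1 RW=1 US=0 PS=0]
  ✗ PROTECTION_VIOLATION  [3 reads]
#3 VA=0x781410B62 (r,kernel):
  L0: frame=0x3C idx=30 entry=0x52007 [P=1 RW=1 US=1 PS=0]
  L1: frame=0x52 idx=10 entry=0x56007 [P=1 RW=1 US=1 PS=0]
  L2: frame=0x56 idx=16 entry=0x58007 [P=1 RW=1 US=1 PS=0]
  → PA=0x58B62  (3 entries read)
#4 VA=0x20081822F (r,user):
  L0: frame=0x3C idx=8 entry=0x5C007 [P=1 RW=1 US=1 PS=0]
  L1: frame=0x5C idx=4 entry=0x5F007 [P=1 RW=1 US=1 PS=0]
  L2: frame=0x5F idx=24 entry=0x63003 [P=1 RW=1 US=0 PS=0]
  ✗ PROTECTION_VIOLATION  [3 reads]

Access #0 fault: NONE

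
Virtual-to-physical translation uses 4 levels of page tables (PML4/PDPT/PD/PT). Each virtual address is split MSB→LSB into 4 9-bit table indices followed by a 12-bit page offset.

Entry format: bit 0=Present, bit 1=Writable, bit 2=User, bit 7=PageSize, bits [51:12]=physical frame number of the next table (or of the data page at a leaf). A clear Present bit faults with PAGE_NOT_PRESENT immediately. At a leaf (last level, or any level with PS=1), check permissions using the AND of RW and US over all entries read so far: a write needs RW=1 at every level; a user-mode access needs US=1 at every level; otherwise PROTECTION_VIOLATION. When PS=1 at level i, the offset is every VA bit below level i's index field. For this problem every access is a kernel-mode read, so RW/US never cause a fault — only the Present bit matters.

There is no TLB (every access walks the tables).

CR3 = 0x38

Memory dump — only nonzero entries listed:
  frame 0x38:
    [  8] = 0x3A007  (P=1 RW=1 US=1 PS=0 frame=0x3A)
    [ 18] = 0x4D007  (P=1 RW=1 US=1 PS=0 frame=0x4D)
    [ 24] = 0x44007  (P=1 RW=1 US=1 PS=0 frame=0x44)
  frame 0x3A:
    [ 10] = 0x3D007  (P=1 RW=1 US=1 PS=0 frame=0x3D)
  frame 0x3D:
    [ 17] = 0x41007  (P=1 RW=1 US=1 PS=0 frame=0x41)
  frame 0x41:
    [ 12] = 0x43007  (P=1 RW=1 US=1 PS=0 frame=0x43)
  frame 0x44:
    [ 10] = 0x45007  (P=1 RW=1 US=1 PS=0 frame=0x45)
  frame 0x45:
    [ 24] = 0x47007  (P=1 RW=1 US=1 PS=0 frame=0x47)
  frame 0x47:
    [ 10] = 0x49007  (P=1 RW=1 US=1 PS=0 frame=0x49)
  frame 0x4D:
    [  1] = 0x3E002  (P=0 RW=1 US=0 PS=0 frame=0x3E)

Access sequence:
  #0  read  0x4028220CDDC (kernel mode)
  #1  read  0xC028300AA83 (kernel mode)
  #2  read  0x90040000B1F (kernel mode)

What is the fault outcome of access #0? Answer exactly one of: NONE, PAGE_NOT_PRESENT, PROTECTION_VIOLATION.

Trace:
#0 VA=0x4028220CDDC (r,kernel):
  L0 @0x38[8] → 0x3A007  P=1,RW=1,US=1,PS=0
  L1 @0x3A[10] → 0x3D007  P=1,RW=1,US=1,PS=0
  L2 @0x3D[17] → 0x41007  P=1,RW=1,US=1,PS=0
  L3 @0x41[12] → 0x43007  P=1,RW=1,US=1,PS=0
  ✓ 0x43DDC  — 4 lookups
#1 VA=0xC028300AA83 (r,kernel):
  L0 @0x38[24] → 0x44007  P=1,RW=1,US=1,PS=0
  L1 @0x44[10] → 0x45007  P=1,RW=1,US=1,PS=0
  L2 @0x45[24] → 0x47007  P=1,RW=1,US=1,PS=0
  L3 @0x47[10] → 0x49007  P=1,RW=1,US=1,PS=0
  ✓ 0x49A83  — 4 lookups
#2 VA=0x90040000B1F (r,kernel):
  L0 @0x38[18] → 0x4D007  P=1,RW=1,US=1,PS=0
  L1 @0x4D[1] → 0x3E002  P=0,RW=1,US=0,PS=0
  → PAGE_NOT_PRESENT  (2 entries read)

Access #0 fault: NONE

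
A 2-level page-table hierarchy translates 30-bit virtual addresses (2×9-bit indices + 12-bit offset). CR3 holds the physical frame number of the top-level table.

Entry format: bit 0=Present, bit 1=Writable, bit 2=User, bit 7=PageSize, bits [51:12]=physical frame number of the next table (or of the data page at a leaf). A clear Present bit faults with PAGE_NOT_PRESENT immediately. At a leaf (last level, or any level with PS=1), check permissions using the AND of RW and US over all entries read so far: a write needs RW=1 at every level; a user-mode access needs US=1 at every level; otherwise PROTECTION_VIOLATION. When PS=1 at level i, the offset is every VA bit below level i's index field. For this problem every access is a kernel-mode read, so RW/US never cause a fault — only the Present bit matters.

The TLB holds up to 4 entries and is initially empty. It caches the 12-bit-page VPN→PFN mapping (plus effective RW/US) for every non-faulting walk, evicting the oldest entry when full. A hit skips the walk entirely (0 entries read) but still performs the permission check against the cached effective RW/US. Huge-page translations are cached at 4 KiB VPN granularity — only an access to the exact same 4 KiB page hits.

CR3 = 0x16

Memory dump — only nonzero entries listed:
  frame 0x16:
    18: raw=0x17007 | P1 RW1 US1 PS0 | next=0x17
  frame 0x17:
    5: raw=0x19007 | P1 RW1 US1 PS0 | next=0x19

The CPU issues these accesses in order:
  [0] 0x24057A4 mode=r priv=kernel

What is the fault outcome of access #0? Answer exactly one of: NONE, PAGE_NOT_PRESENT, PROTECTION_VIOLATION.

Trace:
#0 VA=0x24057A4 (r,kernel):
  lvl0: tbl 0x16, slot 18 ⇒ 0x17007 (P1/RW1/US1/PS0)
  lvl1: tbl 0x17, slot 5 ⇒ 0x19007 (P1/RW1/US1/PS0)
  → PA=0x197A4  (2 entries read)

Access #0 fault: NONE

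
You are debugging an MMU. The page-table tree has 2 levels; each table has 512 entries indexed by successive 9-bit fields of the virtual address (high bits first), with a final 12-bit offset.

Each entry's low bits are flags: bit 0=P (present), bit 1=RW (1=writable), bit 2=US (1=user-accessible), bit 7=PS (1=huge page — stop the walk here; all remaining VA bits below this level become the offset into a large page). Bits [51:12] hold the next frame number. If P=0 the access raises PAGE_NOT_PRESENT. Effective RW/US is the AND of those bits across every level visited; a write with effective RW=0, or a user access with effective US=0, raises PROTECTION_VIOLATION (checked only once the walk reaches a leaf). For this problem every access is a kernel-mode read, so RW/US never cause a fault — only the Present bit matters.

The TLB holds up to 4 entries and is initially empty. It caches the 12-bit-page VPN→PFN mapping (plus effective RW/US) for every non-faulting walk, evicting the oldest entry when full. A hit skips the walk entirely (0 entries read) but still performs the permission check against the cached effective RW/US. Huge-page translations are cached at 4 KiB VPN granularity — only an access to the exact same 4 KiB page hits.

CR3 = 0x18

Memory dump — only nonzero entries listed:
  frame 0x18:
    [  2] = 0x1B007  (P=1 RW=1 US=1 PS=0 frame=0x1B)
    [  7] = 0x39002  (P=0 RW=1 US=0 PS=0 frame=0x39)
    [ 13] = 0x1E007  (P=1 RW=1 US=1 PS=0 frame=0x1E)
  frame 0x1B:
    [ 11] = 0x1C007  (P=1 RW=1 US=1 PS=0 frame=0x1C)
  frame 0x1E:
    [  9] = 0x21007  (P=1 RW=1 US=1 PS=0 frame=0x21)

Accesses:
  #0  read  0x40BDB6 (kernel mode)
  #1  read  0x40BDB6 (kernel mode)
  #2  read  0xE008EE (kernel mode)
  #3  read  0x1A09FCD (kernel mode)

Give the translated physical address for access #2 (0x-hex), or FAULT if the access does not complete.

Trace:
#0 VA=0x40BDB6 (r,kernel):
  L0 @0x18[2] → 0x1B007  P=1,RW=1,US=1,PS=0
  L1 @0x1B[11] → 0x1C007  P=1,RW=1,US=1,PS=0
  ⇒ phys 0x1CDB6  [2 reads]
#1 VA=0x40BDB6 (r,kernel):
  TLB hit vpn=0x40B → PA=0x1CDB6
#2 VA=0xE008EE (r,kernel):
  L0 @0x18[7] → 0x39002  P=0,RW=1,US=0,PS=0
  ⇒ fault: PAGE_NOT_PRESENT  — 1 lookups
#3 VA=0x1A09FCD (r,kernel):
  L0 @0x18[13] → 0x1E007  P=1,RW=1,US=1,PS=0
  L1 @0x1E[9] → 0x21007  P=1,RW=1,US=1,PS=0
  ⇒ phys 0x21FCD  [2 reads]

Access #2 PA: FAULT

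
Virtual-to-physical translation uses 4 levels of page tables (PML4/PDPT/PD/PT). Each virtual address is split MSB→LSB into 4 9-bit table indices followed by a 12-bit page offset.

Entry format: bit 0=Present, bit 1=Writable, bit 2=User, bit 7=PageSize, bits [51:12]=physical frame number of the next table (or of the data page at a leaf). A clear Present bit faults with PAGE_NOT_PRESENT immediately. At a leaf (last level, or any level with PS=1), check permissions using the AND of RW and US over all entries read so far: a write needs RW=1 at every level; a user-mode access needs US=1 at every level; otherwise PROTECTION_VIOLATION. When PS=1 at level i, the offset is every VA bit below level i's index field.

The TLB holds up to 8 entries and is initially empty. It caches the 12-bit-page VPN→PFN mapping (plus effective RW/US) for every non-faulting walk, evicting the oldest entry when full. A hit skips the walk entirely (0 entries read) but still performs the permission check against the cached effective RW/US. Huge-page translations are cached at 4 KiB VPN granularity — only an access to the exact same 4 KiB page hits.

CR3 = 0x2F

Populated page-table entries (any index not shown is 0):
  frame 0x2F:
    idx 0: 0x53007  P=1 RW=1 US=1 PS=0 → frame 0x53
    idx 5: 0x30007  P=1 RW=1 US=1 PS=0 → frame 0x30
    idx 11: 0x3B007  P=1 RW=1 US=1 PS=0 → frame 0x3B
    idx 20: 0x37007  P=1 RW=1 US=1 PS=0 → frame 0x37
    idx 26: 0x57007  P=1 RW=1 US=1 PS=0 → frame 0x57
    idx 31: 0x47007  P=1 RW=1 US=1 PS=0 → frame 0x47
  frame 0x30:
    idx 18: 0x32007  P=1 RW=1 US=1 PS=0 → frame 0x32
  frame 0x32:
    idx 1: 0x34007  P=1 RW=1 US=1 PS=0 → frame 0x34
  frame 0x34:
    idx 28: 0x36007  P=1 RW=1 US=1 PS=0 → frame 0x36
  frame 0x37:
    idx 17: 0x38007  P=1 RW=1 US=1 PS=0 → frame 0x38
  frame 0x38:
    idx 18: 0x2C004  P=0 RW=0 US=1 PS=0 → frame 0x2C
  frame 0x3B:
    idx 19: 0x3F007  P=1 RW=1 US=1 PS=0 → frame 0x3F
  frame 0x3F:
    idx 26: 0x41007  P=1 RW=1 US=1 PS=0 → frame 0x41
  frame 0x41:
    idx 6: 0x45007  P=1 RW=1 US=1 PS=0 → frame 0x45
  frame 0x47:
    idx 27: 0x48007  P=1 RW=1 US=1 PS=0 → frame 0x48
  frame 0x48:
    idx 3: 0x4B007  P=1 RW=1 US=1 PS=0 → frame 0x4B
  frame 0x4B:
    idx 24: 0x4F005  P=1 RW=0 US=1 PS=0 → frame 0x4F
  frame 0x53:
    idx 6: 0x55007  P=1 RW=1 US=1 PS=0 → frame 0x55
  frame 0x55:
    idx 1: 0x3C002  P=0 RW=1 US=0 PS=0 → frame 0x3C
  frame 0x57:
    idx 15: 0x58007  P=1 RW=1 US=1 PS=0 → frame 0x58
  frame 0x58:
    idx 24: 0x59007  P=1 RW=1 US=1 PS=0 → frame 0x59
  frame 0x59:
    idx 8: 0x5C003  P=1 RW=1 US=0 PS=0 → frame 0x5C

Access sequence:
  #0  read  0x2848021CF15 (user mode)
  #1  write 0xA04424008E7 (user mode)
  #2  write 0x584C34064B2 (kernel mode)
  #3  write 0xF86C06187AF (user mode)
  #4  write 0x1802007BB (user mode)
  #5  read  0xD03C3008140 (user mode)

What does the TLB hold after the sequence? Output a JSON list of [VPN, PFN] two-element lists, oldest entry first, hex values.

Per-access translation:
#0 VA=0x2848021CF15 (r,user):
  L0: frame=0x2F idx=5 entry=0x30007 [P=1 RW=1 US=1 PS=0]
  L1: frame=0x30 idx=18 entry=0x32007 [P=1 RW=1 US=1 PS=0]
  L2: frame=0x32 idx=1 entry=0x34007 [P=1 RW=1 US=1 PS=0]
  L3: frame=0x34 idx=28 entry=0x36007 [P=1 RW=1 US=1 PS=0]
  ⇒ phys 0x36F15  [4 reads]
#1 VA=0xA04424008E7 (w,user):
  L0: frame=0x2F idx=20 entry=0x37007 [P=1 RW=1 US=1 PS=0]
  L1: frame=0x37 idx=17 entry=0x38007 [P=1 RW=1 US=1 PS=0]
  L2: frame=0x38 idx=18 entry=0x2C004 [P=0 RW=0 US=1 PS=0]
  ⇒ fault: PAGE_NOT_PRESENT  — 3 lookups
#2 VA=0x584C34064B2 (w,kernel):
  L0: frame=0x2F idx=11 entry=0x3B007 [P=1 RW=1 US=1 PS=0]
  L1: frame=0x3B idx=19 entry=0x3F007 [P=1 RW=1 US=1 PS=0]
  L2: frame=0x3F idx=26 entry=0x41007 [P=1 RW=1 US=1 PS=0]
  L3: frame=0x41 idx=6 entry=0x45007 [P=1 RW=1 US=1 PS=0]
  ⇒ phys 0x454B2  [4 reads]
#3 VA=0xF86C06187AF (w,user):
  L0: frame=0x2F idx=31 entry=0x47007 [P=1 RW=1 US=1 PS=0]
  L1: frame=0x47 idx=27 entry=0x48007 [P=1 RW=1 US=1 PS=0]
  L2: frame=0x48 idx=3 entry=0x4B007 [P=1 RW=1 US=1 PS=0]
  L3: frame=0x4B idx=24 entry=0x4F005 [P=1 RW=0 US=1 PS=0]
  ⇒ fault: PROTECTION_VIOLATION  — 4 lookups
#4 VA=0x1802007BB (w,user):
  L0: frame=0x2F idx=0 entry=0x53007 [P=1 RW=1 US=1 PS=0]
  L1: frame=0x53 idx=6 entry=0x55007 [P=1 RW=1 US=1 PS=0]
  L2: frame=0x55 idx=1 entry=0x3C002 [P=0 RW=1 US=0 PS=0]
  ⇒ fault: PAGE_NOT_PRESENT  — 3 lookups
#5 VA=0xD03C3008140 (r,user):
  L0: frame=0x2F idx=26 entry=0x57007 [P=1 RW=1 US=1 PS=0]
  L1: frame=0x57 idx=15 entry=0x58007 [P=1 RW=1 US=1 PS=0]
  L2: frame=0x58 idx=24 entry=0x59007 [P=1 RW=1 US=1 PS=0]
  L3: frame=0x59 idx=8 entry=0x5C003 [P=1 RW=1 US=0 PS=0]
  ⇒ fault: PROTECTION_VIOLATION  — 4 lookups

TLB: [["0x2848021C", "0x36"], ["0x584C3406", "0x45"]]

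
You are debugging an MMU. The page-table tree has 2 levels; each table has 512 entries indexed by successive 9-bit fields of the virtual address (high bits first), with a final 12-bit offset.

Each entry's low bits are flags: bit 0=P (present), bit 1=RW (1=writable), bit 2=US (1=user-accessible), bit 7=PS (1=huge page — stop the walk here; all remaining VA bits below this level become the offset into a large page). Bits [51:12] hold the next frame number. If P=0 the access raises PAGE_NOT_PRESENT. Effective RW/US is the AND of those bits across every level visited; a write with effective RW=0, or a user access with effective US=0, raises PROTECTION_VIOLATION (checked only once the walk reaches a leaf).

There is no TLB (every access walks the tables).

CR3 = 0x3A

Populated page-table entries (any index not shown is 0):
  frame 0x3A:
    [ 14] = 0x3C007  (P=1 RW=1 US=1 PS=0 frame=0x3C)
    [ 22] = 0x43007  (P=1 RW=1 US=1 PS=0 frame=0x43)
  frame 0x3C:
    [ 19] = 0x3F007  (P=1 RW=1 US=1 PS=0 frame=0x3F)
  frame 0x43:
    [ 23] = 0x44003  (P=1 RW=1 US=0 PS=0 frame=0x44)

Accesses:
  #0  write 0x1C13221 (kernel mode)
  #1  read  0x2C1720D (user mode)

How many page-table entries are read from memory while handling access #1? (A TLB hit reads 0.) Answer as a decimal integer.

Trace:
#0 VA=0x1C13221 (w,kernel):
  L0: frame=0x3A idx=14 entry=0x3C007 [P=1 RW=1 US=1 PS=0]
  L1: frame=0x3C idx=19 entry=0x3F007 [P=1 RW=1 US=1 PS=0]
  → PA=0x3F221  (2 entries read)
#1 VA=0x2C1720D (r,user):
  L0: frame=0x3A idx=22 entry=0x43007 [P=1 RW=1 US=1 PS=0]
  L1: frame=0x43 idx=23 entry=0x44003 [P=1 RW=1 US=0 PS=0]
  ✗ PROTECTION_VIOLATION  [2 reads]

Entries read for #1: 2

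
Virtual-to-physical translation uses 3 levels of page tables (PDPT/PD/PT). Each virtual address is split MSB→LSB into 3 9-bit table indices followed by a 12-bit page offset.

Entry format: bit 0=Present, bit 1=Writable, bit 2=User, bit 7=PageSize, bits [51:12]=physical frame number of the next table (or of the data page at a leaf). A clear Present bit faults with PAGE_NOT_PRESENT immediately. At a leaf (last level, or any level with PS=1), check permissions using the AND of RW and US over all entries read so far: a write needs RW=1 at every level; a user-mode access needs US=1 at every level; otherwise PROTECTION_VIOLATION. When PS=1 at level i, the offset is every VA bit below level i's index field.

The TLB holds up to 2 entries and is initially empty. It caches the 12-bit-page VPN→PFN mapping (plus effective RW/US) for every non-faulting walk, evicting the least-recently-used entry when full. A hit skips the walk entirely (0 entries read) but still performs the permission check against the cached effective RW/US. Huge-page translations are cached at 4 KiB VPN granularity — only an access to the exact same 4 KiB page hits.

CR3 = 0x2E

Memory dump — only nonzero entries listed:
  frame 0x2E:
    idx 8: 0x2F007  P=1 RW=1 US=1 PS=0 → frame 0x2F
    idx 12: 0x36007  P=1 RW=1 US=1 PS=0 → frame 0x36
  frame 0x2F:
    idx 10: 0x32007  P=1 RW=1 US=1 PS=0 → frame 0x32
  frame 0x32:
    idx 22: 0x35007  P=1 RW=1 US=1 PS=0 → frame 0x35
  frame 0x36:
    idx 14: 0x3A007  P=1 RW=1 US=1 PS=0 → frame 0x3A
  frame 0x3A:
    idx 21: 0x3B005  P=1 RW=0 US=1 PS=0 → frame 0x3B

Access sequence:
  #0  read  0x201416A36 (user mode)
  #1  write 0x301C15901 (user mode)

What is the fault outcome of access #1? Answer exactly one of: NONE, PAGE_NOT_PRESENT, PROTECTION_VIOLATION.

Per-access translation:
#0 VA=0x201416A36 (r,user):
  lvl0: tbl 0x2E, slot 8 ⇒ 0x2F007 (P1/RW1/US1/PS0)
  lvl1: tbl 0x2F, slot 10 ⇒ 0x32007 (P1/RW1/US1/PS0)
  lvl2: tbl 0x32, slot 22 ⇒ 0x35007 (P1/RW1/US1/PS0)
  → PA=0x35A36  (3 entries read)
#1 VA=0x301C15901 (w,user):
  lvl0: tbl 0x2E, slot 12 ⇒ 0x36007 (P1/RW1/US1/PS0)
  lvl1: tbl 0x36, slot 14 ⇒ 0x3A007 (P1/RW1/US1/PS0)
  lvl2: tbl 0x3A, slot 21 ⇒ 0x3B005 (P1/RW0/US1/PS0)
  ⇒ fault: PROTECTION_VIOLATION  — 3 lookups

Access #1 fault: PROTECTION_VIOLATION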